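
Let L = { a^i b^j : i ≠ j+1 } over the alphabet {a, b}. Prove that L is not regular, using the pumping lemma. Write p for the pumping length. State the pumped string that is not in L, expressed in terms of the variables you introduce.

a^{p+p!} b^{p+p!-1}

Toward a contradiction, assume L is regular with pumping length p.
Choose w = a^p b^{p+p!-1}. Since p ≠ (p+p!-1)+1 = p+p!, w ∈ L; and |w| ≥ p.
Write w = xyz as guaranteed by the lemma, with |xy| ≤ p and |y| > 0.
The first p characters of w are a's, so xy (and hence y) consists only of a's. Write y = a^k, 1 ≤ k ≤ p.
Since 1 ≤ k ≤ p, k divides p!; set t = 1 + p!/k. Then xy^t z has p + (p!/k)·k = p + p! copies of a. Now the a-count is p+p! and (b-count)+1 = (p+p!-1)+1 = p+p!, so i ≠ j+1 fails. So xy^t z = a^{p+p!} b^{p+p!-1} ∉ L.
This contradicts the pumping lemma, so L is not regular.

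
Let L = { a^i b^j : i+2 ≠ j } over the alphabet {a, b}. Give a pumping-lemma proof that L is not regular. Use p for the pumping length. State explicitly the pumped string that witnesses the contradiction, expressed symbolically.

Assume L is regular; let p be its pumping constant.
Choose w = a^p b^{p+p!+2}. Since p ≠ (p+p!+2)-2 = p+p!, w ∈ L; and |w| ≥ p.
The pumping lemma gives a decomposition w = xyz where |xy| ≤ p and |y| ≥ 1.
Because |xy| ≤ p and w begins with p copies of a, we have y = a^k with 1 ≤ k ≤ p.
Since 1 ≤ k ≤ p, k divides p!; set t = 1 + p!/k. Then xy^t z has p + (p!/k)·k = p + p! copies of a. Now the a-count is p+p! and (b-count)-2 = (p+p!+2)-2 = p+p!, so i+2 ≠ j fails. So xy^t z = a^{p+p!} b^{p+p!+2} ∉ L.
This is a contradiction; hence L is not regular.

a^{p+p!} b^{p+p!+2}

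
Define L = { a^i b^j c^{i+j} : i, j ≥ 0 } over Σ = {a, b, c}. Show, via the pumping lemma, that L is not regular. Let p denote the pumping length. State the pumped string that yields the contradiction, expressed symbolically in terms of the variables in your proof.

Toward a contradiction, assume L is regular with pumping length p.
Take w = a^p b^p c^{2p} ∈ L (with i=j=p, i+j=2p), |w| = 4p ≥ p.
The pumping lemma gives a decomposition w = xyz where |xy| ≤ p and |y| ≥ 1.
The first p characters of w are a's, so xy (and hence y) consists only of a's. Write y = a^k, 1 ≤ k ≤ p.
Consider xy^2z = a^{p+k} b^p c^{2p}. Now the a- and b-counts sum to 2p+k, but the c-count is 2p ≠ 2p+k. So xy^2z ∉ L.
This contradicts the pumping lemma, so L is not regular.

a^{p+k} b^p c^{2p}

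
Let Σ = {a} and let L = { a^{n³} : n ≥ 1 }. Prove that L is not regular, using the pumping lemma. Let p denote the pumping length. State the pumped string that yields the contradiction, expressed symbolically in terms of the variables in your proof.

Assume L is regular. Let p be the pumping length given by the pumping lemma.
Take w = a^{p³} ∈ L with |w| = p³ ≥ p.
By the pumping lemma, w = xyz with |xy| ≤ p and |y| > 0.
Then y = a^k for some k with 1 ≤ k ≤ p.
Pump with i = 2: xy^2z = a^{p³+k}. Since 1 ≤ k ≤ p, p³ < p³+k ≤ p³+p < p³+3p²+3p+1 = (p+1)³, so p³+k is not a perfect cube. So xy^2z ∉ L.
This is a contradiction; hence L is not regular.

a^{p³+k}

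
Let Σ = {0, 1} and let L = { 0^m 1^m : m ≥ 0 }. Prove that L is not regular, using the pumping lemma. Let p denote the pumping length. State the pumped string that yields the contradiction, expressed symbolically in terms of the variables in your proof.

Suppose for contradiction that L is regular, and let p be the pumping length.
Take w = 0^p 1^p. Then w ∈ L and |w| = 2p ≥ p.
By the pumping lemma, w = xyz with |xy| ≤ p and |y| ≥ 1.
The first p characters of w are 0's, so xy (and hence y) consists only of 0's. Write y = 0^k, 1 ≤ k ≤ p.
Pump with i = 2: xy^2z = 0^{p+k} 1^p. For this to lie in L we would need p = p+k, which forces k = 0. But k ≥ 1, so xy^2z ∉ L.
Contradiction. Therefore L is not regular.

0^{p+k} 1^p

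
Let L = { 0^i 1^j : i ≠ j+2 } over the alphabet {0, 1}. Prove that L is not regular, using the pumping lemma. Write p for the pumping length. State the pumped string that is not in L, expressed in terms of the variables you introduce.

0^{p+p!} 1^{p+p!-2}

Suppose for contradiction that L is regular, and let p be the pumping length.
Choose w = 0^p 1^{p+p!-2}. Since p ≠ (p+p!-2)+2 = p+p!, w ∈ L; and |w| ≥ p.
The pumping lemma gives a decomposition w = xyz where |xy| ≤ p and |y| ≥ 1.
Because |xy| ≤ p and w begins with p copies of 0, we have y = 0^k with 1 ≤ k ≤ p.
Since 1 ≤ k ≤ p, k divides p!; set t = 1 + p!/k. Then xy^t z has p + (p!/k)·k = p + p! copies of 0. Now the 0-count is p+p! and (1-count)+2 = (p+p!-2)+2 = p+p!, so i ≠ j+2 fails. So xy^t z = 0^{p+p!} 1^{p+p!-2} ∉ L.
This is a contradiction; hence L is not regular.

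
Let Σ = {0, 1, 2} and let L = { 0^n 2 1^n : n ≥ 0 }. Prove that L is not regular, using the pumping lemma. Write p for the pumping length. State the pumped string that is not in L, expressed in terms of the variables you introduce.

0^{p+k} 2 1^p

Assume L is regular; let p be its pumping constant.
Take w = 0^p 2 1^p ∈ L with |w| = 2p+1 ≥ p.
By the pumping lemma, w = xyz with |xy| ≤ p and |y| > 0.
Since the first p symbols of w are all 0's and |xy| ≤ p, y lies entirely in the leading 0-block: y = 0^k for some k with 1 ≤ k ≤ p.
Pump with i = 2: xy^2z = 0^{p+k} 2 1^p, which would require p+k = p. But k ≥ 1, so xy^2z ∉ L.
This contradicts the pumping lemma, so L is not regular.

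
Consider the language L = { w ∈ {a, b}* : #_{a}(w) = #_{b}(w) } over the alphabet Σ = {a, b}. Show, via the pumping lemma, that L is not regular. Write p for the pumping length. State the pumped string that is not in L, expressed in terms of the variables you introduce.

Assume L is regular; let p be its pumping constant.
Choose w = a^p b^p ∈ L with |w| = 2p ≥ p.
The pumping lemma gives a decomposition w = xyz where |xy| ≤ p and y is nonempty.
Because |xy| ≤ p and w begins with p copies of a, we have y = a^k with 1 ≤ k ≤ p.
Pump with i = 2: xy^2z = a^{p+k} b^p has p+k occurrences of a but only p of b. Since k ≥ 1 the counts differ, so xy^2z ∉ L.
This is a contradiction; hence L is not regular.

a^{p+k} b^p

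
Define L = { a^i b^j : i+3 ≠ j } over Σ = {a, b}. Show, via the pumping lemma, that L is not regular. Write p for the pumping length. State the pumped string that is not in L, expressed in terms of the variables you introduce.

a^{p+p!} b^{p+p!+3}

Assume L is regular; let p be its pumping constant.
Choose w = a^p b^{p+p!+3}. Since p ≠ (p+p!+3)-3 = p+p!, w ∈ L; and |w| ≥ p.
By the pumping lemma, w = xyz with |xy| ≤ p and |y| ≥ 1.
The first p characters of w are a's, so xy (and hence y) consists only of a's. Write y = a^k, 1 ≤ k ≤ p.
Since 1 ≤ k ≤ p, k divides p!; set t = 1 + p!/k. Then xy^t z has p + (p!/k)·k = p + p! copies of a. Now the a-count is p+p! and (b-count)-3 = (p+p!+3)-3 = p+p!, so i+3 ≠ j fails. So xy^t z = a^{p+p!} b^{p+p!+3} ∉ L.
This contradicts the pumping lemma, so L is not regular.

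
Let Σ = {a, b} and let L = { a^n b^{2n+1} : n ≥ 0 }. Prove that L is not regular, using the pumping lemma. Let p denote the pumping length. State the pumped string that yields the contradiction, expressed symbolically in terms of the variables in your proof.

Suppose for contradiction that L is regular, and let p be the pumping length.
Let w = a^p b^{2p+1} ∈ L; note |w| = 3p+1 ≥ p.
By the pumping lemma, w = xyz with |xy| ≤ p and y is nonempty.
Since the first p symbols of w are all a's and |xy| ≤ p, y lies entirely in the leading a-block: y = a^k for some k with 1 ≤ k ≤ p.
Pump with i = 2: xy^2z = a^{p+k} b^{2p+1}. For this to lie in L we would need 2p+1 = 2(p+k)+1, which forces k = 0. But k ≥ 1, so xy^2z ∉ L.
This is a contradiction; hence L is not regular.

a^{p+k} b^{2p+1}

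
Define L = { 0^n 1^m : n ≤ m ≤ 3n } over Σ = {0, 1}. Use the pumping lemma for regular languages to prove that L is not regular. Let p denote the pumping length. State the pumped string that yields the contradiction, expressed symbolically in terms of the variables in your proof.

0^{p+k} 1^p

Toward a contradiction, assume L is regular with pumping length p.
Take w = 0^p 1^p ∈ L (since p ≤ p ≤ 3p), with |w| = 2p ≥ p.
The pumping lemma gives a decomposition w = xyz where |xy| ≤ p and |y| > 0.
The first p characters of w are 0's, so xy (and hence y) consists only of 0's. Write y = 0^k, 1 ≤ k ≤ p.
Pump with i = 2: xy^2z = 0^{p+k} 1^p. Now n = p+k > p = m, so the condition n ≤ m fails. Thus xy^2z ∉ L.
Contradiction. Therefore L is not regular.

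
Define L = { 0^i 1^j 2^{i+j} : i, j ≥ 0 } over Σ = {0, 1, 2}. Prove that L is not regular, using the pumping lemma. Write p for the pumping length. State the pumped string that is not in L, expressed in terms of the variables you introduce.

Assume L is regular. Let p be the pumping length given by the pumping lemma.
Take w = 0^p 1^p 2^{2p} ∈ L (with i=j=p, i+j=2p), |w| = 4p ≥ p.
Write w = xyz as guaranteed by the lemma, with |xy| ≤ p and |y| > 0.
The first p characters of w are 0's, so xy (and hence y) consists only of 0's. Write y = 0^k, 1 ≤ k ≤ p.
Consider xy^2z = 0^{p+k} 1^p 2^{2p}. Now the 0- and 1-counts sum to 2p+k, but the 2-count is 2p ≠ 2p+k. So xy^2z ∉ L.
This contradicts the pumping lemma, so L is not regular.

0^{p+k} 1^p 2^{2p}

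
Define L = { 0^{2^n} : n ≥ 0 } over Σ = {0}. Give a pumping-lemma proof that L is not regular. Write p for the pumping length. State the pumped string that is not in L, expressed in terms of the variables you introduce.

0^{2^p+k}

Assume L is regular; let p be its pumping constant.
Take w = 0^{2^p} ∈ L with |w| = 2^p ≥ p.
By the pumping lemma, w = xyz with |xy| ≤ p and |y| ≥ 1.
Then y = 0^k for some k with 1 ≤ k ≤ p.
Pump with i = 2: xy^2z = 0^{2^p+k}. Since 1 ≤ k ≤ p < 2^p, we have 2^p < 2^p+k < 2^{p+1}, so 2^p+k is not a power of 2. So xy^2z ∉ L.
This contradicts the pumping lemma, so L is not regular.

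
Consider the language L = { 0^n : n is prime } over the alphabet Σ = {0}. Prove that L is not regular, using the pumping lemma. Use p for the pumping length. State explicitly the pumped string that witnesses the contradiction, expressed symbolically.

0^{q(1+k)}

Suppose for contradiction that L is regular, and let p be the pumping length.
Let q be a prime with q ≥ p+2 (infinitely many primes exist), and take w = 0^q ∈ L with |w| = q ≥ p.
Write w = xyz as guaranteed by the lemma, with |xy| ≤ p and |y| ≥ 1.
Then y = 0^k for some k with 1 ≤ k ≤ p.
Since 1 ≤ k ≤ p, |xz| = q-k. Pump with i = q+1: |xy^{q+1}z| = (q-k)+(q+1)k = q+qk = q(1+k), which is composite (both factors ≥ 2). So xy^{q+1}z = 0^{q(1+k)} ∉ L.
This is a contradiction; hence L is not regular.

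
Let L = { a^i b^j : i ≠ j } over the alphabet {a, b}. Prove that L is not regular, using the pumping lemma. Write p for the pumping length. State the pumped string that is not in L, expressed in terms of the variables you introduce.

a^{p+p!} b^{p+p!}

Assume L is regular; let p be its pumping constant.
Choose w = a^p b^{p+p!}. Since p ≠ p+p!, w ∈ L; and |w| ≥ p.
By the pumping lemma, w = xyz with |xy| ≤ p and |y| ≥ 1.
Since the first p symbols of w are all a's and |xy| ≤ p, y lies entirely in the leading a-block: y = a^k for some k with 1 ≤ k ≤ p.
Since 1 ≤ k ≤ p, k divides p!; set t = 1 + p!/k. Then xy^t z has p + (p!/k)·k = p + p! copies of a. Now the a-count equals the b-count, so i ≠ j fails. So xy^t z = a^{p+p!} b^{p+p!} ∉ L.
Contradiction. Therefore L is not regular.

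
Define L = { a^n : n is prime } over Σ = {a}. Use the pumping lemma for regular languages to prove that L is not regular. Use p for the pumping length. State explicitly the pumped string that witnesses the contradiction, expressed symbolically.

Toward a contradiction, assume L is regular with pumping length p.
Let q be a prime with q ≥ p+2 (infinitely many primes exist), and take w = a^q ∈ L with |w| = q ≥ p.
By the pumping lemma, w = xyz with |xy| ≤ p and |y| ≥ 1.
Then y = a^k for some k with 1 ≤ k ≤ p.
Since 1 ≤ k ≤ p, |xz| = q-k. Pump with i = q+1: |xy^{q+1}z| = (q-k)+(q+1)k = q+qk = q(1+k), which is composite (both factors ≥ 2). So xy^{q+1}z = a^{q(1+k)} ∉ L.
Contradiction. Therefore L is not regular.

a^{q(1+k)}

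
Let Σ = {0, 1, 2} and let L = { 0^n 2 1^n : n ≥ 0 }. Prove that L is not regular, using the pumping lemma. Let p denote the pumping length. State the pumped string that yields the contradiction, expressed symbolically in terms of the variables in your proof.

0^{p+k} 2 1^p

Assume L is regular; let p be its pumping constant.
Take w = 0^p 2 1^p ∈ L with |w| = 2p+1 ≥ p.
By the pumping lemma, w = xyz with |xy| ≤ p and |y| > 0.
Since the first p symbols of w are all 0's and |xy| ≤ p, y lies entirely in the leading 0-block: y = 0^k for some k with 1 ≤ k ≤ p.
Pump with i = 2: xy^2z = 0^{p+k} 2 1^p, which would require p+k = p. But k ≥ 1, so xy^2z ∉ L.
This is a contradiction; hence L is not regular.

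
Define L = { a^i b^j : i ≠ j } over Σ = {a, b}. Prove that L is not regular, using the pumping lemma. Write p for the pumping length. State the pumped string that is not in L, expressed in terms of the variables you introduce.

a^{p+p!} b^{p+p!}

Assume L is regular; let p be its pumping constant.
Choose w = a^p b^{p+p!}. Since p ≠ p+p!, w ∈ L; and |w| ≥ p.
Write w = xyz as guaranteed by the lemma, with |xy| ≤ p and |y| > 0.
Since the first p symbols of w are all a's and |xy| ≤ p, y lies entirely in the leading a-block: y = a^k for some k with 1 ≤ k ≤ p.
Since 1 ≤ k ≤ p, k divides p!; set t = 1 + p!/k. Then xy^t z has p + (p!/k)·k = p + p! copies of a. Now the a-count equals the b-count, so i ≠ j fails. So xy^t z = a^{p+p!} b^{p+p!} ∉ L.
This is a contradiction; hence L is not regular.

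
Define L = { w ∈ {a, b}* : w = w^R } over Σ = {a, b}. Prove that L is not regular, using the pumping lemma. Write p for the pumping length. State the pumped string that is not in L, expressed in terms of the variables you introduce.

a^{p+k} b a^p

Assume L is regular. Let p be the pumping length given by the pumping lemma.
Take w = a^p b a^p, a palindrome of length 2p+1 ≥ p.
By the pumping lemma, w = xyz with |xy| ≤ p and y is nonempty.
The first p characters of w are a's, so xy (and hence y) consists only of a's. Write y = a^k, 1 ≤ k ≤ p.
Pump with i = 2: xy^2z = a^{p+k} b a^p. Its reverse is a^p b a^{p+k}, which differs from xy^2z since k ≥ 1. So xy^2z is not a palindrome and xy^2z ∉ L.
This contradicts the pumping lemma, so L is not regular.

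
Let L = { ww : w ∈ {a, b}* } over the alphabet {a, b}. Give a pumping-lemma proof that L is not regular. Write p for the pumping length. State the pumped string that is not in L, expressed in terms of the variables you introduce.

a^{p+k} b^p a^p b^p

Assume L is regular; let p be its pumping constant.
Take w = a^p b^p a^p b^p = uu where u = a^pb^p; then w ∈ L and |w| = 4p ≥ p.
By the pumping lemma, w = xyz with |xy| ≤ p and |y| ≥ 1.
Because |xy| ≤ p and w begins with p copies of a, we have y = a^k with 1 ≤ k ≤ p.
Pump with i = 2: xy^2z = a^{p+k} b^p a^p b^p, of length 4p+k. Suppose this equals vv. The string starts with a and ends with b, so v does too; thus the boundary between the two copies of v is a b→a transition. There is exactly one such transition, at position 2p+k, so |v| = 2p+k and |vv| = 4p+2k ≠ 4p+k since k ≥ 1. So xy^2z ∉ L.
Contradiction. Therefore L is not regular.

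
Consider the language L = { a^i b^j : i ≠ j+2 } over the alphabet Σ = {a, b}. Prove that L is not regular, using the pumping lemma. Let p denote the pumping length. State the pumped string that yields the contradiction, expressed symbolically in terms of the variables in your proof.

a^{p+p!} b^{p+p!-2}

Assume L is regular. Let p be the pumping length given by the pumping lemma.
Choose w = a^p b^{p+p!-2}. Since p ≠ (p+p!-2)+2 = p+p!, w ∈ L; and |w| ≥ p.
The pumping lemma gives a decomposition w = xyz where |xy| ≤ p and y is nonempty.
Because |xy| ≤ p and w begins with p copies of a, we have y = a^k with 1 ≤ k ≤ p.
Since 1 ≤ k ≤ p, k divides p!; set t = 1 + p!/k. Then xy^t z has p + (p!/k)·k = p + p! copies of a. Now the a-count is p+p! and (b-count)+2 = (p+p!-2)+2 = p+p!, so i ≠ j+2 fails. So xy^t z = a^{p+p!} b^{p+p!-2} ∉ L.
This is a contradiction; hence L is not regular.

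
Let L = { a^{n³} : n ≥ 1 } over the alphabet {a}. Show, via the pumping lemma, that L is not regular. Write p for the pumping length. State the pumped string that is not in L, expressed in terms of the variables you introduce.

a^{p³+k}

Assume L is regular. Let p be the pumping length given by the pumping lemma.
Take w = a^{p³} ∈ L with |w| = p³ ≥ p.
The pumping lemma gives a decomposition w = xyz where |xy| ≤ p and y is nonempty.
Then y = a^k for some k with 1 ≤ k ≤ p.
Pump with i = 2: xy^2z = a^{p³+k}. Since 1 ≤ k ≤ p, p³ < p³+k ≤ p³+p < p³+3p²+3p+1 = (p+1)³, so p³+k is not a perfect cube. So xy^2z ∉ L.
Contradiction. Therefore L is not regular.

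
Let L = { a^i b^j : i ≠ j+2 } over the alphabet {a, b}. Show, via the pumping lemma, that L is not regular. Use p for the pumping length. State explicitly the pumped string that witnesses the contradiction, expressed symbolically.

Suppose for contradiction that L is regular, and let p be the pumping length.
Choose w = a^p b^{p+p!-2}. Since p ≠ (p+p!-2)+2 = p+p!, w ∈ L; and |w| ≥ p.
By the pumping lemma, w = xyz with |xy| ≤ p and |y| > 0.
The first p characters of w are a's, so xy (and hence y) consists only of a's. Write y = a^k, 1 ≤ k ≤ p.
Since 1 ≤ k ≤ p, k divides p!; set t = 1 + p!/k. Then xy^t z has p + (p!/k)·k = p + p! copies of a. Now the a-count is p+p! and (b-count)+2 = (p+p!-2)+2 = p+p!, so i ≠ j+2 fails. So xy^t z = a^{p+p!} b^{p+p!-2} ∉ L.
This contradicts the pumping lemma, so L is not regular.

a^{p+p!} b^{p+p!-2}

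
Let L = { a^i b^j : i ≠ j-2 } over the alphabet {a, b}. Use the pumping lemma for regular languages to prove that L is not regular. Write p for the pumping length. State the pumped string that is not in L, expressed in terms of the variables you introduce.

a^{p+p!} b^{p+p!+2}

Assume L is regular; let p be its pumping constant.
Choose w = a^p b^{p+p!+2}. Since p ≠ (p+p!+2)-2 = p+p!, w ∈ L; and |w| ≥ p.
Write w = xyz as guaranteed by the lemma, with |xy| ≤ p and |y| ≥ 1.
Because |xy| ≤ p and w begins with p copies of a, we have y = a^k with 1 ≤ k ≤ p.
Since 1 ≤ k ≤ p, k divides p!; set t = 1 + p!/k. Then xy^t z has p + (p!/k)·k = p + p! copies of a. Now the a-count is p+p! and (b-count)-2 = (p+p!+2)-2 = p+p!, so i ≠ j-2 fails. So xy^t z = a^{p+p!} b^{p+p!+2} ∉ L.
This is a contradiction; hence L is not regular.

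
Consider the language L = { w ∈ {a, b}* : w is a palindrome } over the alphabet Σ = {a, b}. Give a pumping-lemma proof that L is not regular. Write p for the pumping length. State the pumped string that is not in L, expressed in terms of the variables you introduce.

a^{p+k} b a^p

Assume L is regular. Let p be the pumping length given by the pumping lemma.
Take w = a^p b a^p, a palindrome of length 2p+1 ≥ p.
By the pumping lemma, w = xyz with |xy| ≤ p and |y| ≥ 1.
Since the first p symbols of w are all a's and |xy| ≤ p, y lies entirely in the leading a-block: y = a^k for some k with 1 ≤ k ≤ p.
Pump with i = 2: xy^2z = a^{p+k} b a^p. Its reverse is a^p b a^{p+k}, which differs from xy^2z since k ≥ 1. So xy^2z is not a palindrome and xy^2z ∉ L.
Contradiction. Therefore L is not regular.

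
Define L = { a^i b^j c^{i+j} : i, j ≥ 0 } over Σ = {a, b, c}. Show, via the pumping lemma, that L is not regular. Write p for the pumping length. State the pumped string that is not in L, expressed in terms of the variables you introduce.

Assume L is regular; let p be its pumping constant.
Take w = a^p b^p c^{2p} ∈ L (with i=j=p, i+j=2p), |w| = 4p ≥ p.
By the pumping lemma, w = xyz with |xy| ≤ p and |y| > 0.
The first p characters of w are a's, so xy (and hence y) consists only of a's. Write y = a^k, 1 ≤ k ≤ p.
Consider xy^2z = a^{p+k} b^p c^{2p}. Now the a- and b-counts sum to 2p+k, but the c-count is 2p ≠ 2p+k. So xy^2z ∉ L.
This contradicts the pumping lemma, so L is not regular.

a^{p+k} b^p c^{2p}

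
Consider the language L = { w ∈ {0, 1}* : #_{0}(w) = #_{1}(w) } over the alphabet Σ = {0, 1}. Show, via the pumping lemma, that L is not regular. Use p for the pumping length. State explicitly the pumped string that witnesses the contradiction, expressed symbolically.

0^{p+k} 1^p

Assume L is regular; let p be its pumping constant.
Choose w = 0^p 1^p ∈ L with |w| = 2p ≥ p.
Write w = xyz as guaranteed by the lemma, with |xy| ≤ p and |y| > 0.
Because |xy| ≤ p and w begins with p copies of 0, we have y = 0^k with 1 ≤ k ≤ p.
Pump with i = 2: xy^2z = 0^{p+k} 1^p has p+k occurrences of 0 but only p of 1. Since k ≥ 1 the counts differ, so xy^2z ∉ L.
This contradicts the pumping lemma, so L is not regular.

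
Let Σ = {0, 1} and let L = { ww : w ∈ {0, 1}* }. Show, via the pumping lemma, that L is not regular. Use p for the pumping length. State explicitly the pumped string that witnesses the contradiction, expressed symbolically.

Assume L is regular; let p be its pumping constant.
Take w = 0^p 1^p 0^p 1^p = uu where u = 0^p1^p; then w ∈ L and |w| = 4p ≥ p.
The pumping lemma gives a decomposition w = xyz where |xy| ≤ p and |y| ≥ 1.
Since the first p symbols of w are all 0's and |xy| ≤ p, y lies entirely in the leading 0-block: y = 0^k for some k with 1 ≤ k ≤ p.
Pump with i = 2: xy^2z = 0^{p+k} 1^p 0^p 1^p, of length 4p+k. Suppose this equals vv. The string starts with 0 and ends with 1, so v does too; thus the boundary between the two copies of v is a 1→0 transition. There is exactly one such transition, at position 2p+k, so |v| = 2p+k and |vv| = 4p+2k ≠ 4p+k since k ≥ 1. So xy^2z ∉ L.
This contradicts the pumping lemma, so L is not regular.

0^{p+k} 1^p 0^p 1^p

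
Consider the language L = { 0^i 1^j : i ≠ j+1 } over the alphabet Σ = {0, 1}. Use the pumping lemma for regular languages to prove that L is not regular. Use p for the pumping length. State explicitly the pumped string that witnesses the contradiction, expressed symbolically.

Assume L is regular; let p be its pumping constant.
Choose w = 0^p 1^{p+p!-1}. Since p ≠ (p+p!-1)+1 = p+p!, w ∈ L; and |w| ≥ p.
By the pumping lemma, w = xyz with |xy| ≤ p and |y| ≥ 1.
The first p characters of w are 0's, so xy (and hence y) consists only of 0's. Write y = 0^k, 1 ≤ k ≤ p.
Since 1 ≤ k ≤ p, k divides p!; set t = 1 + p!/k. Then xy^t z has p + (p!/k)·k = p + p! copies of 0. Now the 0-count is p+p! and (1-count)+1 = (p+p!-1)+1 = p+p!, so i ≠ j+1 fails. So xy^t z = 0^{p+p!} 1^{p+p!-1} ∉ L.
This contradicts the pumping lemma, so L is not regular.

0^{p+p!} 1^{p+p!-1}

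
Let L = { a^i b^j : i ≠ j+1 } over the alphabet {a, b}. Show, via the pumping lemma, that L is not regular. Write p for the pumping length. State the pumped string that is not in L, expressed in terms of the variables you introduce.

Toward a contradiction, assume L is regular with pumping length p.
Choose w = a^p b^{p+p!-1}. Since p ≠ (p+p!-1)+1 = p+p!, w ∈ L; and |w| ≥ p.
Write w = xyz as guaranteed by the lemma, with |xy| ≤ p and |y| > 0.
Since the first p symbols of w are all a's and |xy| ≤ p, y lies entirely in the leading a-block: y = a^k for some k with 1 ≤ k ≤ p.
Since 1 ≤ k ≤ p, k divides p!; set t = 1 + p!/k. Then xy^t z has p + (p!/k)·k = p + p! copies of a. Now the a-count is p+p! and (b-count)+1 = (p+p!-1)+1 = p+p!, so i ≠ j+1 fails. So xy^t z = a^{p+p!} b^{p+p!-1} ∉ L.
Contradiction. Therefore L is not regular.

a^{p+p!} b^{p+p!-1}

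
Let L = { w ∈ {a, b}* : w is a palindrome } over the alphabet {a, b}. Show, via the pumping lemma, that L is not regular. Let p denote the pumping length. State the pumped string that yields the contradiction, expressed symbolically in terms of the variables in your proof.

Assume L is regular; let p be its pumping constant.
Take w = a^p b a^p, a palindrome of length 2p+1 ≥ p.
By the pumping lemma, w = xyz with |xy| ≤ p and |y| > 0.
Since the first p symbols of w are all a's and |xy| ≤ p, y lies entirely in the leading a-block: y = a^k for some k with 1 ≤ k ≤ p.
Pump with i = 2: xy^2z = a^{p+k} b a^p. Its reverse is a^p b a^{p+k}, which differs from xy^2z since k ≥ 1. So xy^2z is not a palindrome and xy^2z ∉ L.
This contradicts the pumping lemma, so L is not regular.

a^{p+k} b a^p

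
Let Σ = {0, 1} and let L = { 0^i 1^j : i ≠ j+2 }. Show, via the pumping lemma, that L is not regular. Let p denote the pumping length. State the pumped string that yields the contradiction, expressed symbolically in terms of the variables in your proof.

0^{p+p!} 1^{p+p!-2}

Assume L is regular. Let p be the pumping length given by the pumping lemma.
Choose w = 0^p 1^{p+p!-2}. Since p ≠ (p+p!-2)+2 = p+p!, w ∈ L; and |w| ≥ p.
The pumping lemma gives a decomposition w = xyz where |xy| ≤ p and |y| ≥ 1.
Since the first p symbols of w are all 0's and |xy| ≤ p, y lies entirely in the leading 0-block: y = 0^k for some k with 1 ≤ k ≤ p.
Since 1 ≤ k ≤ p, k divides p!; set t = 1 + p!/k. Then xy^t z has p + (p!/k)·k = p + p! copies of 0. Now the 0-count is p+p! and (1-count)+2 = (p+p!-2)+2 = p+p!, so i ≠ j+2 fails. So xy^t z = 0^{p+p!} 1^{p+p!-2} ∉ L.
Contradiction. Therefore L is not regular.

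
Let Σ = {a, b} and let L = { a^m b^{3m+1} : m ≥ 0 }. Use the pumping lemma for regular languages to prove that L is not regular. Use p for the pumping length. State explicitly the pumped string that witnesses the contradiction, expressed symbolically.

Toward a contradiction, assume L is regular with pumping length p.
Let w = a^p b^{3p+1} ∈ L; note |w| = 4p+1 ≥ p.
By the pumping lemma, w = xyz with |xy| ≤ p and y is nonempty.
Because |xy| ≤ p and w begins with p copies of a, we have y = a^k with 1 ≤ k ≤ p.
Pump with i = 2: xy^2z = a^{p+k} b^{3p+1}. For this to lie in L we would need 3p+1 = 3(p+k)+1, which forces k = 0. But k ≥ 1, so xy^2z ∉ L.
This contradicts the pumping lemma, so L is not regular.

a^{p+k} b^{3p+1}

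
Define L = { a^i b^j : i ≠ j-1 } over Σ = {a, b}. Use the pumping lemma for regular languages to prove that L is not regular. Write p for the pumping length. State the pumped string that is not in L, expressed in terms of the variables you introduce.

Suppose for contradiction that L is regular, and let p be the pumping length.
Choose w = a^p b^{p+p!+1}. Since p ≠ (p+p!+1)-1 = p+p!, w ∈ L; and |w| ≥ p.
The pumping lemma gives a decomposition w = xyz where |xy| ≤ p and |y| > 0.
Since the first p symbols of w are all a's and |xy| ≤ p, y lies entirely in the leading a-block: y = a^k for some k with 1 ≤ k ≤ p.
Since 1 ≤ k ≤ p, k divides p!; set t = 1 + p!/k. Then xy^t z has p + (p!/k)·k = p + p! copies of a. Now the a-count is p+p! and (b-count)-1 = (p+p!+1)-1 = p+p!, so i ≠ j-1 fails. So xy^t z = a^{p+p!} b^{p+p!+1} ∉ L.
Contradiction. Therefore L is not regular.

a^{p+p!} b^{p+p!+1}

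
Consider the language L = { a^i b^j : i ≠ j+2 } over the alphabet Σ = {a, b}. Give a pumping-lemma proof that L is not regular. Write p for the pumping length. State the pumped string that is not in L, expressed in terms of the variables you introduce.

Assume L is regular. Let p be the pumping length given by the pumping lemma.
Choose w = a^p b^{p+p!-2}. Since p ≠ (p+p!-2)+2 = p+p!, w ∈ L; and |w| ≥ p.
The pumping lemma gives a decomposition w = xyz where |xy| ≤ p and |y| ≥ 1.
Because |xy| ≤ p and w begins with p copies of a, we have y = a^k with 1 ≤ k ≤ p.
Since 1 ≤ k ≤ p, k divides p!; set t = 1 + p!/k. Then xy^t z has p + (p!/k)·k = p + p! copies of a. Now the a-count is p+p! and (b-count)+2 = (p+p!-2)+2 = p+p!, so i ≠ j+2 fails. So xy^t z = a^{p+p!} b^{p+p!-2} ∉ L.
This contradicts the pumping lemma, so L is not regular.

a^{p+p!} b^{p+p!-2}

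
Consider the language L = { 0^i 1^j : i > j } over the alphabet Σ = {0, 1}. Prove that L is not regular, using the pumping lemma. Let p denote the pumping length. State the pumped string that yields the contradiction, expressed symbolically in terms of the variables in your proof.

0^{p+1-k} 1^p

Assume L is regular; let p be its pumping constant.
Choose w = 0^{p+1} 1^p ∈ L, with |w| = 2p+1 ≥ p.
The pumping lemma gives a decomposition w = xyz where |xy| ≤ p and |y| ≥ 1.
Since the first p symbols of w are all 0's and |xy| ≤ p, y lies entirely in the leading 0-block: y = 0^k for some k with 1 ≤ k ≤ p.
Consider xy^0z = xz = 0^{p+1-k} 1^p. Since k ≥ 1, the 0-count p+1-k is at most p, so i > j fails; thus xz ∉ L.
This contradicts the pumping lemma, so L is not regular.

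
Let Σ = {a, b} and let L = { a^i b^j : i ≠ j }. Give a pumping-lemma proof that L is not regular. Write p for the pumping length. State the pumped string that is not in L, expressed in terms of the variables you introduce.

Toward a contradiction, assume L is regular with pumping length p.
Choose w = a^p b^{p+p!}. Since p ≠ p+p!, w ∈ L; and |w| ≥ p.
Write w = xyz as guaranteed by the lemma, with |xy| ≤ p and y is nonempty.
Because |xy| ≤ p and w begins with p copies of a, we have y = a^k with 1 ≤ k ≤ p.
Since 1 ≤ k ≤ p, k divides p!; set t = 1 + p!/k. Then xy^t z has p + (p!/k)·k = p + p! copies of a. Now the a-count equals the b-count, so i ≠ j fails. So xy^t z = a^{p+p!} b^{p+p!} ∉ L.
This is a contradiction; hence L is not regular.

a^{p+p!} b^{p+p!}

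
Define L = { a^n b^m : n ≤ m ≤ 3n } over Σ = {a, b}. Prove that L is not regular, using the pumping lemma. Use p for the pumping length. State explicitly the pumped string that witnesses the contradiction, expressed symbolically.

Suppose for contradiction that L is regular, and let p be the pumping length.
Take w = a^p b^p ∈ L (since p ≤ p ≤ 3p), with |w| = 2p ≥ p.
Write w = xyz as guaranteed by the lemma, with |xy| ≤ p and y is nonempty.
Since the first p symbols of w are all a's and |xy| ≤ p, y lies entirely in the leading a-block: y = a^k for some k with 1 ≤ k ≤ p.
Pump with i = 2: xy^2z = a^{p+k} b^p. Now n = p+k > p = m, so the condition n ≤ m fails. Thus xy^2z ∉ L.
This contradicts the pumping lemma, so L is not regular.

a^{p+k} b^p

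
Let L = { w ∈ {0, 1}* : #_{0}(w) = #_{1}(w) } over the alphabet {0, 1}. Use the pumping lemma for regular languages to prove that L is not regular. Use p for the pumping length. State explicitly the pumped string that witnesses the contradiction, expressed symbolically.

0^{p+k} 1^p

Assume L is regular; let p be its pumping constant.
Choose w = 0^p 1^p ∈ L with |w| = 2p ≥ p.
Write w = xyz as guaranteed by the lemma, with |xy| ≤ p and |y| > 0.
The first p characters of w are 0's, so xy (and hence y) consists only of 0's. Write y = 0^k, 1 ≤ k ≤ p.
Pump with i = 2: xy^2z = 0^{p+k} 1^p has p+k occurrences of 0 but only p of 1. Since k ≥ 1 the counts differ, so xy^2z ∉ L.
This is a contradiction; hence L is not regular.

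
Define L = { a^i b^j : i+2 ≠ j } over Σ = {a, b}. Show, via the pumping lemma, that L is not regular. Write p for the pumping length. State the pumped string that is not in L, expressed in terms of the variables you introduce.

Toward a contradiction, assume L is regular with pumping length p.
Choose w = a^p b^{p+p!+2}. Since p ≠ (p+p!+2)-2 = p+p!, w ∈ L; and |w| ≥ p.
By the pumping lemma, w = xyz with |xy| ≤ p and y is nonempty.
The first p characters of w are a's, so xy (and hence y) consists only of a's. Write y = a^k, 1 ≤ k ≤ p.
Since 1 ≤ k ≤ p, k divides p!; set t = 1 + p!/k. Then xy^t z has p + (p!/k)·k = p + p! copies of a. Now the a-count is p+p! and (b-count)-2 = (p+p!+2)-2 = p+p!, so i+2 ≠ j fails. So xy^t z = a^{p+p!} b^{p+p!+2} ∉ L.
Contradiction. Therefore L is not regular.

a^{p+p!} b^{p+p!+2}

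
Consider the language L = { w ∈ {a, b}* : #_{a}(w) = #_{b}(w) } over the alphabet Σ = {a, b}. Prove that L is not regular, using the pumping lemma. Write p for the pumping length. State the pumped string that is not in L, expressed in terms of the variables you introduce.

a^{p+k} b^p

Suppose for contradiction that L is regular, and let p be the pumping length.
Choose w = a^p b^p ∈ L with |w| = 2p ≥ p.
By the pumping lemma, w = xyz with |xy| ≤ p and y is nonempty.
Because |xy| ≤ p and w begins with p copies of a, we have y = a^k with 1 ≤ k ≤ p.
Pump with i = 2: xy^2z = a^{p+k} b^p has p+k occurrences of a but only p of b. Since k ≥ 1 the counts differ, so xy^2z ∉ L.
Contradiction. Therefore L is not regular.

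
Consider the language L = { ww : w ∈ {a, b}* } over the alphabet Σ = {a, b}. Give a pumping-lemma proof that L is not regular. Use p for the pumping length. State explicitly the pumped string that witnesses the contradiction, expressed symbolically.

a^{p+k} b^p a^p b^p

Assume L is regular. Let p be the pumping length given by the pumping lemma.
Take w = a^p b^p a^p b^p = uu where u = a^pb^p; then w ∈ L and |w| = 4p ≥ p.
The pumping lemma gives a decomposition w = xyz where |xy| ≤ p and |y| ≥ 1.
Since the first p symbols of w are all a's and |xy| ≤ p, y lies entirely in the leading a-block: y = a^k for some k with 1 ≤ k ≤ p.
Pump with i = 2: xy^2z = a^{p+k} b^p a^p b^p, of length 4p+k. Suppose this equals vv. The string starts with a and ends with b, so v does too; thus the boundary between the two copies of v is a b→a transition. There is exactly one such transition, at position 2p+k, so |v| = 2p+k and |vv| = 4p+2k ≠ 4p+k since k ≥ 1. So xy^2z ∉ L.
This contradicts the pumping lemma, so L is not regular.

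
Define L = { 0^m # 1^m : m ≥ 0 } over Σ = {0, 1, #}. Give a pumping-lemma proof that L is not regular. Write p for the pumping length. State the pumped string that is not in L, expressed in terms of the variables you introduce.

0^{p+k} # 1^p

Toward a contradiction, assume L is regular with pumping length p.
Take w = 0^p # 1^p ∈ L with |w| = 2p+1 ≥ p.
The pumping lemma gives a decomposition w = xyz where |xy| ≤ p and y is nonempty.
Since the first p symbols of w are all 0's and |xy| ≤ p, y lies entirely in the leading 0-block: y = 0^k for some k with 1 ≤ k ≤ p.
Pump with i = 2: xy^2z = 0^{p+k} # 1^p, which would require p+k = p. But k ≥ 1, so xy^2z ∉ L.
This contradicts the pumping lemma, so L is not regular.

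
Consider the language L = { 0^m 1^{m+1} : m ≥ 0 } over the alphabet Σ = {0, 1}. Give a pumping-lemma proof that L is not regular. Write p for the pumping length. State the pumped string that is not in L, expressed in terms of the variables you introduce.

Assume L is regular. Let p be the pumping length given by the pumping lemma.
Choose w = 0^p 1^{p+1}, which is in L with |w| = 2p+1 ≥ p.
Write w = xyz as guaranteed by the lemma, with |xy| ≤ p and y is nonempty.
The first p characters of w are 0's, so xy (and hence y) consists only of 0's. Write y = 0^k, 1 ≤ k ≤ p.
Pump with i = 2: xy^2z = 0^{p+k} 1^{p+1}. For this to lie in L we would need p+1 = (p+k)+1, which forces k = 0. But k ≥ 1, so xy^2z ∉ L.
Contradiction. Therefore L is not regular.

0^{p+k} 1^{p+1}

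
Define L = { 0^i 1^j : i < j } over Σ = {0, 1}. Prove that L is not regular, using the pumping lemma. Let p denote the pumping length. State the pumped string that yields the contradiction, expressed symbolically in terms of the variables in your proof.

0^{p+k} 1^{p+1}

Toward a contradiction, assume L is regular with pumping length p.
Choose w = 0^p 1^{p+1} ∈ L, with |w| = 2p+1 ≥ p.
The pumping lemma gives a decomposition w = xyz where |xy| ≤ p and |y| > 0.
Since the first p symbols of w are all 0's and |xy| ≤ p, y lies entirely in the leading 0-block: y = 0^k for some k with 1 ≤ k ≤ p.
Consider xy^2z = 0^{p+k} 1^{p+1}. Since k ≥ 1, the 0-count p+k is at least p+1, so i < j fails; thus xy^2z ∉ L.
This contradicts the pumping lemma, so L is not regular.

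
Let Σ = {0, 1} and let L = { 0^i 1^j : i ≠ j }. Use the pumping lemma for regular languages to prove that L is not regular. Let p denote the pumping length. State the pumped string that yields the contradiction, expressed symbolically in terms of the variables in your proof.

Assume L is regular; let p be its pumping constant.
Choose w = 0^p 1^{p+p!}. Since p ≠ p+p!, w ∈ L; and |w| ≥ p.
Write w = xyz as guaranteed by the lemma, with |xy| ≤ p and |y| > 0.
Since the first p symbols of w are all 0's and |xy| ≤ p, y lies entirely in the leading 0-block: y = 0^k for some k with 1 ≤ k ≤ p.
Since 1 ≤ k ≤ p, k divides p!; set t = 1 + p!/k. Then xy^t z has p + (p!/k)·k = p + p! copies of 0. Now the 0-count equals the 1-count, so i ≠ j fails. So xy^t z = 0^{p+p!} 1^{p+p!} ∉ L.
This is a contradiction; hence L is not regular.

0^{p+p!} 1^{p+p!}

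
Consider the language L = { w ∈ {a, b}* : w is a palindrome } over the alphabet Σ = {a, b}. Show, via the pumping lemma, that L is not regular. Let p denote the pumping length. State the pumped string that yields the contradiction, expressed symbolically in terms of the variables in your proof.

Assume L is regular. Let p be the pumping length given by the pumping lemma.
Take w = a^p b a^p, a palindrome of length 2p+1 ≥ p.
By the pumping lemma, w = xyz with |xy| ≤ p and |y| ≥ 1.
The first p characters of w are a's, so xy (and hence y) consists only of a's. Write y = a^k, 1 ≤ k ≤ p.
Pump with i = 2: xy^2z = a^{p+k} b a^p. Its reverse is a^p b a^{p+k}, which differs from xy^2z since k ≥ 1. So xy^2z is not a palindrome and xy^2z ∉ L.
This contradicts the pumping lemma, so L is not regular.

a^{p+k} b a^p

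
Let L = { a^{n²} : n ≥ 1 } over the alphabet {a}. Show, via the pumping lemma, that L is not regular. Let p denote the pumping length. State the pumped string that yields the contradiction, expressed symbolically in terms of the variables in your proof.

a^{p²+k}

Assume L is regular; let p be its pumping constant.
Take w = a^{p²} ∈ L with |w| = p² ≥ p.
Write w = xyz as guaranteed by the lemma, with |xy| ≤ p and |y| > 0.
Then y = a^k for some k with 1 ≤ k ≤ p.
Pump with i = 2: xy^2z = a^{p²+k}. Since 1 ≤ k ≤ p, p² < p²+k ≤ p²+p < (p+1)², so p²+k lies strictly between consecutive squares and is not a perfect square. So xy^2z ∉ L.
Contradiction. Therefore L is not regular.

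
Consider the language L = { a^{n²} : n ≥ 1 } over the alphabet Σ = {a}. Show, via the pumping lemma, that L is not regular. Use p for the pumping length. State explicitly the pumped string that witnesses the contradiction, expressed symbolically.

Toward a contradiction, assume L is regular with pumping length p.
Take w = a^{p²} ∈ L with |w| = p² ≥ p.
Write w = xyz as guaranteed by the lemma, with |xy| ≤ p and |y| ≥ 1.
Then y = a^k for some k with 1 ≤ k ≤ p.
Pump with i = 2: xy^2z = a^{p²+k}. Since 1 ≤ k ≤ p, p² < p²+k ≤ p²+p < (p+1)², so p²+k lies strictly between consecutive squares and is not a perfect square. So xy^2z ∉ L.
Contradiction. Therefore L is not regular.

a^{p²+k}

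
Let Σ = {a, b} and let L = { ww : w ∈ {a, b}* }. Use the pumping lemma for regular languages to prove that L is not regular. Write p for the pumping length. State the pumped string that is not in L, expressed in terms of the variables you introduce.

Suppose for contradiction that L is regular, and let p be the pumping length.
Take w = a^p b^p a^p b^p = uu where u = a^pb^p; then w ∈ L and |w| = 4p ≥ p.
The pumping lemma gives a decomposition w = xyz where |xy| ≤ p and y is nonempty.
The first p characters of w are a's, so xy (and hence y) consists only of a's. Write y = a^k, 1 ≤ k ≤ p.
Pump with i = 2: xy^2z = a^{p+k} b^p a^p b^p, of length 4p+k. Suppose this equals vv. The string starts with a and ends with b, so v does too; thus the boundary between the two copies of v is a b→a transition. There is exactly one such transition, at position 2p+k, so |v| = 2p+k and |vv| = 4p+2k ≠ 4p+k since k ≥ 1. So xy^2z ∉ L.
This contradicts the pumping lemma, so L is not regular.

a^{p+k} b^p a^p b^p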